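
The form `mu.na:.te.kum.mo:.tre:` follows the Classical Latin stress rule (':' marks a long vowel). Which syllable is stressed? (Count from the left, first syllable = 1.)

5

Classical Latin: stress the penult if heavy (long vowel or closed), else the antepenult.
Weights: 4 kum H, 5 mo: H, 6 tre: H.
The penult (syllable 5, mo:) is heavy, so it takes stress.
Stress on syllable 5: mu.na:.te.kum.ˈmo:.tre:.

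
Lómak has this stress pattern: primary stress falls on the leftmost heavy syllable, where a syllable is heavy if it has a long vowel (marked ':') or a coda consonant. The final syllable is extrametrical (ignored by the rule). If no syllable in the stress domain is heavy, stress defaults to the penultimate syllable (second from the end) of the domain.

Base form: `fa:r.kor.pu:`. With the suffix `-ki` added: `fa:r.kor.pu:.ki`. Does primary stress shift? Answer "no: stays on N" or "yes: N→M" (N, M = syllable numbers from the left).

Base `fa:r.kor.pu:` (3 syllables):
  The final syllable (3, pu:) is extrametrical; the stress domain is syllables 1–2.
  Weights: 1 fa:r H, 2 kor H.
  Heavy syllables in the domain: 1, 2. The leftmost is syllable 1 (fa:r).
  → primary stress on syllable 1.
Suffixed `fa:r.kor.pu:.ki` (4 syllables):
  The final syllable (4, ki) is extrametrical; the stress domain is syllables 1–3.
  Weights: 1 fa:r H, 2 kor H, 3 pu: H.
  Heavy syllables in the domain: 1, 2, 3. The leftmost is syllable 1 (fa:r).
  → primary stress on syllable 1.

no: stays on 1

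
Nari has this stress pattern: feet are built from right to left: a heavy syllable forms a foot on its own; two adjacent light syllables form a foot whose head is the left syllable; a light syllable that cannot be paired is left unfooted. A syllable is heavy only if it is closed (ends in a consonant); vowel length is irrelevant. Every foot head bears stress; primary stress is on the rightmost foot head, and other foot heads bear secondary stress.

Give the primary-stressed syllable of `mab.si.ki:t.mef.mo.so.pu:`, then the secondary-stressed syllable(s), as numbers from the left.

Weights: 1 mab H, 2 si L, 3 ki:t H, 4 mef H, 5 mo L, 6 so L, 7 pu: L.
Parse right to left (heavy = foot alone; LL = one foot; stranded L unfooted): (ˈmab) si (ˈki:t) (ˈmef) mo (ˈso.pu:).
Foot heads: 1, 3, 4, 6.
Primary stress on the rightmost head = syllable 6.
Secondary stress on 1, 3, 4: ˌmab.si.ˌki:t.ˌmef.mo.ˈso.pu:.

primary 6, secondary 1, 3, 4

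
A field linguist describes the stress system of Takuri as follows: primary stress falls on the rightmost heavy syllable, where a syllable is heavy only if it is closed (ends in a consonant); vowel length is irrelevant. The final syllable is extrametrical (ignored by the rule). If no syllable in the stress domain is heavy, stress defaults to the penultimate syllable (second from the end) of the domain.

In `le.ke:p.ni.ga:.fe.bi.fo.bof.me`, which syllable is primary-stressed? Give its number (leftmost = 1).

The final syllable (9, me) is extrametrical; the stress domain is syllables 1–8.
Weights: 1 le L, 2 ke:p H, 3 ni L, 4 ga: L, 5 fe L, 6 bi L, 7 fo L, 8 bof H.
Heavy syllables in the domain: 2, 8. The rightmost is syllable 8 (bof).
Primary stress: syllable 8 → le.ke:p.ni.ga:.fe.bi.fo.ˈbof.me.

8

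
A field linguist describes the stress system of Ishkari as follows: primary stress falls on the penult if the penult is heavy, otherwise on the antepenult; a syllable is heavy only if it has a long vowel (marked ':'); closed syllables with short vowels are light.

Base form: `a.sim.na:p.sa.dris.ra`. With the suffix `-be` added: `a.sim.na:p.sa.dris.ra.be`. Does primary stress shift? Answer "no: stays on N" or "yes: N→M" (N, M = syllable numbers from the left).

yes: 4→5

Base `a.sim.na:p.sa.dris.ra` (6 syllables):
  Weights: 4 sa L, 5 dris L, 6 ra L.
  The penult (syllable 5, dris) is light, so stress falls on the antepenult (syllable 4, sa).
  → primary stress on syllable 4.
Suffixed `a.sim.na:p.sa.dris.ra.be` (7 syllables):
  Weights: 5 dris L, 6 ra L, 7 be L.
  The penult (syllable 6, ra) is light, so stress falls on the antepenult (syllable 5, dris).
  → primary stress on syllable 5.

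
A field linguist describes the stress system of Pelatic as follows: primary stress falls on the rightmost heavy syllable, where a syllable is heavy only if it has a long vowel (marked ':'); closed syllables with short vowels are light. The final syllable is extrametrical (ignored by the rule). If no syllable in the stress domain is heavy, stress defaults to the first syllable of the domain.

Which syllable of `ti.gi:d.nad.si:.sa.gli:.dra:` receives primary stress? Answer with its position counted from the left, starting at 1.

6

The final syllable (7, dra:) is extrametrical; the stress domain is syllables 1–6.
Weights: 1 ti L, 2 gi:d H, 3 nad L, 4 si: H, 5 sa L, 6 gli: H.
Heavy syllables in the domain: 2, 4, 6. The rightmost is syllable 6 (gli:).
Primary stress: syllable 6 → ti.gi:d.nad.si:.sa.ˈgli:.dra:.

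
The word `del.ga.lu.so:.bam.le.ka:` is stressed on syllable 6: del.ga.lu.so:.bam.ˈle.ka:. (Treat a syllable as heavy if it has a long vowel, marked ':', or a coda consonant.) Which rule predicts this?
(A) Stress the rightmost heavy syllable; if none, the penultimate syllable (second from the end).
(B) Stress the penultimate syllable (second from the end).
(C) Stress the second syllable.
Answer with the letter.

B

Rule A → syllable 7 (observed: 6).
Rule B → syllable 6 ✓.
Rule C → syllable 2 (observed: 6).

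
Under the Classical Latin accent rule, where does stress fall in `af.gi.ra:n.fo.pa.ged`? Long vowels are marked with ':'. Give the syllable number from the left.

Classical Latin: stress the penult if heavy (long vowel or closed), else the antepenult.
Weights: 4 fo L, 5 pa L, 6 ged H.
The penult (syllable 5, pa) is light, so stress falls on the antepenult (syllable 4, fo).
Stress on syllable 4: af.gi.ra:n.ˈfo.pa.ged.

4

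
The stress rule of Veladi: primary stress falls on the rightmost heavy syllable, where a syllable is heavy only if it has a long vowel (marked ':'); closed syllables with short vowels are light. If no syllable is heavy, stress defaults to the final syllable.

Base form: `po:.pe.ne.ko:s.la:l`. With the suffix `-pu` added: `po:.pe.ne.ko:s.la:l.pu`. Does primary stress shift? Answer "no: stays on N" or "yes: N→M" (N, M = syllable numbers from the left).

Base `po:.pe.ne.ko:s.la:l` (5 syllables):
  Weights: 1 po: H, 2 pe L, 3 ne L, 4 ko:s H, 5 la:l H.
  Heavy syllables in the domain: 1, 4, 5. The rightmost is syllable 5 (la:l).
  → primary stress on syllable 5.
Suffixed `po:.pe.ne.ko:s.la:l.pu` (6 syllables):
  Weights: 1 po: H, 2 pe L, 3 ne L, 4 ko:s H, 5 la:l H, 6 pu L.
  Heavy syllables in the domain: 1, 4, 5. The rightmost is syllable 5 (la:l).
  → primary stress on syllable 5.

no: stays on 5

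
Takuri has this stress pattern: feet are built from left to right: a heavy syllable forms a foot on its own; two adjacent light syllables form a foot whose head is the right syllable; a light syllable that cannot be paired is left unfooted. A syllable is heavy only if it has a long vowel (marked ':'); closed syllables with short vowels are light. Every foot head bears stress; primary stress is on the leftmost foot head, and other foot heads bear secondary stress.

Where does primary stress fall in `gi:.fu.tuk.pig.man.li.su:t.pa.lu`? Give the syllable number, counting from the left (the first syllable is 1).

Weights: 1 gi: H, 2 fu L, 3 tuk L, 4 pig L, 5 man L, 6 li L, 7 su:t H, 8 pa L, 9 lu L.
Parse left to right (heavy = foot alone; LL = one foot; stranded L unfooted): (ˈgi:) (fu.ˈtuk) (pig.ˈman) li (ˈsu:t) (pa.ˈlu).
Foot heads: 1, 3, 5, 7, 9.
Primary stress on the leftmost head = syllable 1.
Primary stress: syllable 1 → ˈgi:.fu.tuk.pig.man.li.su:t.pa.lu.

1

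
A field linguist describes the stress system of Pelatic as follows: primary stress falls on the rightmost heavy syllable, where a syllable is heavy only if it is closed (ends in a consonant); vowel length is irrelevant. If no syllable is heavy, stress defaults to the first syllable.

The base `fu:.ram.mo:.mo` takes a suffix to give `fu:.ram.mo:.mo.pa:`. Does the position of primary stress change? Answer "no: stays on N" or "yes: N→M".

no: stays on 2

Base `fu:.ram.mo:.mo` (4 syllables):
  Weights: 1 fu: L, 2 ram H, 3 mo: L, 4 mo L.
  Heavy syllables in the domain: 2. The rightmost is syllable 2 (ram).
  → primary stress on syllable 2.
Suffixed `fu:.ram.mo:.mo.pa:` (5 syllables):
  Weights: 1 fu: L, 2 ram H, 3 mo: L, 4 mo L, 5 pa: L.
  Heavy syllables in the domain: 2. The rightmost is syllable 2 (ram).
  → primary stress on syllable 2.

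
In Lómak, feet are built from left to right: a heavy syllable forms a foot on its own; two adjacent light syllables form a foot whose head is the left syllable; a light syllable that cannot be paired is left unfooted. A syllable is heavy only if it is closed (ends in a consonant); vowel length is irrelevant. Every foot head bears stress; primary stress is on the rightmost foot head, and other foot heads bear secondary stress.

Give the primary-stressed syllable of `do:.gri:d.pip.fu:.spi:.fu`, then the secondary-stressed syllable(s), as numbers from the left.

Weights: 1 do: L, 2 gri:d H, 3 pip H, 4 fu: L, 5 spi: L, 6 fu L.
Parse left to right (heavy = foot alone; LL = one foot; stranded L unfooted): do: (ˈgri:d) (ˈpip) (ˈfu:.spi:) fu.
Foot heads: 2, 3, 4.
Primary stress on the rightmost head = syllable 4.
Secondary stress on 2, 3: do:.ˌgri:d.ˌpip.ˈfu:.spi:.fu.

primary 4, secondary 2, 3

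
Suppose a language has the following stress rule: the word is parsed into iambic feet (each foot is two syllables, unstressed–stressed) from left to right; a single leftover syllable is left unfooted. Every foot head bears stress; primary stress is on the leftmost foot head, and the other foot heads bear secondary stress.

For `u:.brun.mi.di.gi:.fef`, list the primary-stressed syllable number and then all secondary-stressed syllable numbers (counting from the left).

primary 2, secondary 4, 6

Parse left to right into iambic (σˈσ) feet: (u:.ˈbrun) (mi.ˈdi) (gi:.ˈfef).
Foot heads (stressed positions): 2, 4, 6.
End Rule Leftmost: primary stress on the leftmost head = syllable 2.
Secondary stress on 4, 6: u:.ˈbrun.mi.ˌdi.gi:.ˌfef.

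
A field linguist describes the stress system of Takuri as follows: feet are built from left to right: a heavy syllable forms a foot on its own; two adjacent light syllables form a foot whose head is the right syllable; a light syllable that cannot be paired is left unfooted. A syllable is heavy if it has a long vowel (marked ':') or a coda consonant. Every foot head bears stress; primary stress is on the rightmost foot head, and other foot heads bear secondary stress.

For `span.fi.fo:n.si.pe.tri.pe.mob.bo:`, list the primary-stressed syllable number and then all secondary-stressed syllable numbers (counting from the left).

Weights: 1 span H, 2 fi L, 3 fo:n H, 4 si L, 5 pe L, 6 tri L, 7 pe L, 8 mob H, 9 bo: H.
Parse left to right (heavy = foot alone; LL = one foot; stranded L unfooted): (ˈspan) fi (ˈfo:n) (si.ˈpe) (tri.ˈpe) (ˈmob) (ˈbo:).
Foot heads: 1, 3, 5, 7, 8, 9.
Primary stress on the rightmost head = syllable 9.
Secondary stress on 1, 3, 5, 7, 8: ˌspan.fi.ˌfo:n.si.ˌpe.tri.ˌpe.ˌmob.ˈbo:.

primary 9, secondary 1, 3, 5, 7, 8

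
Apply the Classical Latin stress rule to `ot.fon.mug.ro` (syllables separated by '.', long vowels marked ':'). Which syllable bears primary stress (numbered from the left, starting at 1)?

Classical Latin: stress the penult if heavy (long vowel or closed), else the antepenult.
Weights: 2 fon H, 3 mug H, 4 ro L.
The penult (syllable 3, mug) is heavy, so it takes stress.
Stress on syllable 3: ot.fon.ˈmug.ro.

3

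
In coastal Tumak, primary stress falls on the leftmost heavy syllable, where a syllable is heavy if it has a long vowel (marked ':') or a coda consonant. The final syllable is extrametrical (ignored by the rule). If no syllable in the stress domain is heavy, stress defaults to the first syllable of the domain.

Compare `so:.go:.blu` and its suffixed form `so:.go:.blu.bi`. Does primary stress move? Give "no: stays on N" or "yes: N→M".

Base `so:.go:.blu` (3 syllables):
  The final syllable (3, blu) is extrametrical; the stress domain is syllables 1–2.
  Weights: 1 so: H, 2 go: H.
  Heavy syllables in the domain: 1, 2. The leftmost is syllable 1 (so:).
  → primary stress on syllable 1.
Suffixed `so:.go:.blu.bi` (4 syllables):
  The final syllable (4, bi) is extrametrical; the stress domain is syllables 1–3.
  Weights: 1 so: H, 2 go: H, 3 blu L.
  Heavy syllables in the domain: 1, 2. The leftmost is syllable 1 (so:).
  → primary stress on syllable 1.

no: stays on 1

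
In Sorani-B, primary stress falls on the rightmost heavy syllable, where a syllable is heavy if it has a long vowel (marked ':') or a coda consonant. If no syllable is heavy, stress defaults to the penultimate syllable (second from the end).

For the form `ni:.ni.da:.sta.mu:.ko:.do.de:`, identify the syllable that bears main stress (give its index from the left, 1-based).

8

Weights: 1 ni: H, 2 ni L, 3 da: H, 4 sta L, 5 mu: H, 6 ko: H, 7 do L, 8 de: H.
Heavy syllables in the domain: 1, 3, 5, 6, 8. The rightmost is syllable 8 (de:).
Primary stress: syllable 8 → ni:.ni.da:.sta.mu:.ko:.do.ˈde:.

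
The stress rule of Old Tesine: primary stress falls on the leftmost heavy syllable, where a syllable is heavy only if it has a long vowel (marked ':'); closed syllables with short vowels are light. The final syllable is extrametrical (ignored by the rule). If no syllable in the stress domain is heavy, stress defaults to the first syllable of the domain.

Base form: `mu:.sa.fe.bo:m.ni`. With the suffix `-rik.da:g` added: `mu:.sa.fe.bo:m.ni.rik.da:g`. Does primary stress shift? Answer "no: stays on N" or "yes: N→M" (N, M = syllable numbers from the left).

Base `mu:.sa.fe.bo:m.ni` (5 syllables):
  The final syllable (5, ni) is extrametrical; the stress domain is syllables 1–4.
  Weights: 1 mu: H, 2 sa L, 3 fe L, 4 bo:m H.
  Heavy syllables in the domain: 1, 4. The leftmost is syllable 1 (mu:).
  → primary stress on syllable 1.
Suffixed `mu:.sa.fe.bo:m.ni.rik.da:g` (7 syllables):
  The final syllable (7, da:g) is extrametrical; the stress domain is syllables 1–6.
  Weights: 1 mu: H, 2 sa L, 3 fe L, 4 bo:m H, 5 ni L, 6 rik L.
  Heavy syllables in the domain: 1, 4. The leftmost is syllable 1 (mu:).
  → primary stress on syllable 1.

no: stays on 1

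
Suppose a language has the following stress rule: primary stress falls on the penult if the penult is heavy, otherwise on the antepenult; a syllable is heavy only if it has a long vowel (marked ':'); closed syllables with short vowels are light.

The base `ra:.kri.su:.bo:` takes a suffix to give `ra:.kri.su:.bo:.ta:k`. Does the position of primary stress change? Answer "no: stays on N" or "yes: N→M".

Base `ra:.kri.su:.bo:` (4 syllables):
  Weights: 2 kri L, 3 su: H, 4 bo: H.
  The penult (syllable 3, su:) is heavy, so it takes stress.
  → primary stress on syllable 3.
Suffixed `ra:.kri.su:.bo:.ta:k` (5 syllables):
  Weights: 3 su: H, 4 bo: H, 5 ta:k H.
  The penult (syllable 4, bo:) is heavy, so it takes stress.
  → primary stress on syllable 4.

yes: 3→4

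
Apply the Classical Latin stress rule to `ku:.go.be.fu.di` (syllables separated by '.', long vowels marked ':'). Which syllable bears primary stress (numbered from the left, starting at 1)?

3

Classical Latin: stress the penult if heavy (long vowel or closed), else the antepenult.
Weights: 3 be L, 4 fu L, 5 di L.
The penult (syllable 4, fu) is light, so stress falls on the antepenult (syllable 3, be).
Stress on syllable 3: ku:.go.ˈbe.fu.di.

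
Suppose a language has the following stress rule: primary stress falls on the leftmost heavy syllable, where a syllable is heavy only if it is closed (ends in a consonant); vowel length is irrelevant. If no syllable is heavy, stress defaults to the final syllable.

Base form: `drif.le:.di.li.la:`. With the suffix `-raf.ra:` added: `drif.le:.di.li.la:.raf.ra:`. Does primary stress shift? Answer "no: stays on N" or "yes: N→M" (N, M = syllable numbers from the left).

no: stays on 1

Base `drif.le:.di.li.la:` (5 syllables):
  Weights: 1 drif H, 2 le: L, 3 di L, 4 li L, 5 la: L.
  Heavy syllables in the domain: 1. The leftmost is syllable 1 (drif).
  → primary stress on syllable 1.
Suffixed `drif.le:.di.li.la:.raf.ra:` (7 syllables):
  Weights: 1 drif H, 2 le: L, 3 di L, 4 li L, 5 la: L, 6 raf H, 7 ra: L.
  Heavy syllables in the domain: 1, 6. The leftmost is syllable 1 (drif).
  → primary stress on syllable 1.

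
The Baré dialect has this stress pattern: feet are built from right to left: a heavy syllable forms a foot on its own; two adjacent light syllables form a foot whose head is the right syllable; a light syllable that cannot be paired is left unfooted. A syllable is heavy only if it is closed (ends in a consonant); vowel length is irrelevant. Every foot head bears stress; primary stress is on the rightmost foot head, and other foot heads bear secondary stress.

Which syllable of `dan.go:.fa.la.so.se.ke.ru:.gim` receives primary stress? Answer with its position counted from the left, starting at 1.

Weights: 1 dan H, 2 go: L, 3 fa L, 4 la L, 5 so L, 6 se L, 7 ke L, 8 ru: L, 9 gim H.
Parse right to left (heavy = foot alone; LL = one foot; stranded L unfooted): (ˈdan) go: (fa.ˈla) (so.ˈse) (ke.ˈru:) (ˈgim).
Foot heads: 1, 4, 6, 8, 9.
Primary stress on the rightmost head = syllable 9.
Primary stress: syllable 9 → dan.go:.fa.la.so.se.ke.ru:.ˈgim.

9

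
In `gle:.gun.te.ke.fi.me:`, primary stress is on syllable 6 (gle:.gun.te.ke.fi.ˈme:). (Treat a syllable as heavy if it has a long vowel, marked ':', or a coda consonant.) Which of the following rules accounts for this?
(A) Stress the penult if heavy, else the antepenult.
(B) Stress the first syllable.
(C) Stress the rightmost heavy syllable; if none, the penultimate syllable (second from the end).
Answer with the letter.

Rule A → syllable 4 (observed: 6).
Rule B → syllable 1 (observed: 6).
Rule C → syllable 6 ✓.

C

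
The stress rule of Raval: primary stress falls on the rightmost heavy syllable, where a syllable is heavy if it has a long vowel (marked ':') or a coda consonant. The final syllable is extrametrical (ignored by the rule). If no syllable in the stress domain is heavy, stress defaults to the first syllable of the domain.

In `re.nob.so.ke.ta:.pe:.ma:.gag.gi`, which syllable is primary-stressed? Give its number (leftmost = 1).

8

The final syllable (9, gi) is extrametrical; the stress domain is syllables 1–8.
Weights: 1 re L, 2 nob H, 3 so L, 4 ke L, 5 ta: H, 6 pe: H, 7 ma: H, 8 gag H.
Heavy syllables in the domain: 2, 5, 6, 7, 8. The rightmost is syllable 8 (gag).
Primary stress: syllable 8 → re.nob.so.ke.ta:.pe:.ma:.ˈgag.gi.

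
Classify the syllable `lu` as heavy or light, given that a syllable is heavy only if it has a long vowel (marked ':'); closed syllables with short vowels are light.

`lu`: short vowel, open (no coda). Short vowel → light.

light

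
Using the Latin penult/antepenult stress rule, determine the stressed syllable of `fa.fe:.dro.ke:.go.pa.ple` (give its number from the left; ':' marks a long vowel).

Classical Latin: stress the penult if heavy (long vowel or closed), else the antepenult.
Weights: 5 go L, 6 pa L, 7 ple L.
The penult (syllable 6, pa) is light, so stress falls on the antepenult (syllable 5, go).
Stress on syllable 5: fa.fe:.dro.ke:.ˈgo.pa.ple.

5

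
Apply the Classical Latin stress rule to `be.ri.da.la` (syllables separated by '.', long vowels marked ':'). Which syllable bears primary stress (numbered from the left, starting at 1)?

2

Classical Latin: stress the penult if heavy (long vowel or closed), else the antepenult.
Weights: 2 ri L, 3 da L, 4 la L.
The penult (syllable 3, da) is light, so stress falls on the antepenult (syllable 2, ri).
Stress on syllable 2: be.ˈri.da.la.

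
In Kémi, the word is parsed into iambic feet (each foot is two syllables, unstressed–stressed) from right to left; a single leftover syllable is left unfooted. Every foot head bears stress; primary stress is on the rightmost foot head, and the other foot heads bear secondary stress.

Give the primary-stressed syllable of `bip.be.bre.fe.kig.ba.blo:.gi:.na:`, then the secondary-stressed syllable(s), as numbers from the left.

Parse right to left into iambic (σˈσ) feet: bip (be.ˈbre) (fe.ˈkig) (ba.ˈblo:) (gi:.ˈna:). Syllable 1 is left unfooted.
Foot heads (stressed positions): 3, 5, 7, 9.
End Rule Rightmost: primary stress on the rightmost head = syllable 9.
Secondary stress on 3, 5, 7: bip.be.ˌbre.fe.ˌkig.ba.ˌblo:.gi:.ˈna:.

primary 9, secondary 3, 5, 7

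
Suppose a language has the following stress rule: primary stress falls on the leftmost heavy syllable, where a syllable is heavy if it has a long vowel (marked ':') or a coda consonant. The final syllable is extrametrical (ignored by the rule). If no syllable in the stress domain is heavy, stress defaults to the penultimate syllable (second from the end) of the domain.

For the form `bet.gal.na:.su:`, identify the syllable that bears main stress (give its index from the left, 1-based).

The final syllable (4, su:) is extrametrical; the stress domain is syllables 1–3.
Weights: 1 bet H, 2 gal H, 3 na: H.
Heavy syllables in the domain: 1, 2, 3. The leftmost is syllable 1 (bet).
Primary stress: syllable 1 → ˈbet.gal.na:.su:.

1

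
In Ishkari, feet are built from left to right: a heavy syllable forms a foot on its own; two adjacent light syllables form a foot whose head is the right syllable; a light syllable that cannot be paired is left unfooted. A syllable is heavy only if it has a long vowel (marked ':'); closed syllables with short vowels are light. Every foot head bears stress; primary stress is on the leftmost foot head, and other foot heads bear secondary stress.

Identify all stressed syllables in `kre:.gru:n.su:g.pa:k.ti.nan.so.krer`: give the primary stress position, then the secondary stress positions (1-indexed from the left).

Weights: 1 kre: H, 2 gru:n H, 3 su:g H, 4 pa:k H, 5 ti L, 6 nan L, 7 so L, 8 krer L.
Parse left to right (heavy = foot alone; LL = one foot; stranded L unfooted): (ˈkre:) (ˈgru:n) (ˈsu:g) (ˈpa:k) (ti.ˈnan) (so.ˈkrer).
Foot heads: 1, 2, 3, 4, 6, 8.
Primary stress on the leftmost head = syllable 1.
Secondary stress on 2, 3, 4, 6, 8: ˈkre:.ˌgru:n.ˌsu:g.ˌpa:k.ti.ˌnan.so.ˌkrer.

primary 1, secondary 2, 3, 4, 6, 8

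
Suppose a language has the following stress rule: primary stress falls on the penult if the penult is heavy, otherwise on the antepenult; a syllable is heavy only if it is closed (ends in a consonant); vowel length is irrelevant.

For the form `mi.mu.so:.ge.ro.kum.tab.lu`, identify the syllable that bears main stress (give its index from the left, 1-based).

Weights: 6 kum H, 7 tab H, 8 lu L.
The penult (syllable 7, tab) is heavy, so it takes stress.
Primary stress: syllable 7 → mi.mu.so:.ge.ro.kum.ˈtab.lu.

7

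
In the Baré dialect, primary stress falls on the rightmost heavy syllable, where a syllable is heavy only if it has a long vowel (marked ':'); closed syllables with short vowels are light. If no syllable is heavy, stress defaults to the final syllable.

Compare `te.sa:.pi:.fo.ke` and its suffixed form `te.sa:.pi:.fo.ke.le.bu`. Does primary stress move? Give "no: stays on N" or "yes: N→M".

Base `te.sa:.pi:.fo.ke` (5 syllables):
  Weights: 1 te L, 2 sa: H, 3 pi: H, 4 fo L, 5 ke L.
  Heavy syllables in the domain: 2, 3. The rightmost is syllable 3 (pi:).
  → primary stress on syllable 3.
Suffixed `te.sa:.pi:.fo.ke.le.bu` (7 syllables):
  Weights: 1 te L, 2 sa: H, 3 pi: H, 4 fo L, 5 ke L, 6 le L, 7 bu L.
  Heavy syllables in the domain: 2, 3. The rightmost is syllable 3 (pi:).
  → primary stress on syllable 3.

no: stays on 3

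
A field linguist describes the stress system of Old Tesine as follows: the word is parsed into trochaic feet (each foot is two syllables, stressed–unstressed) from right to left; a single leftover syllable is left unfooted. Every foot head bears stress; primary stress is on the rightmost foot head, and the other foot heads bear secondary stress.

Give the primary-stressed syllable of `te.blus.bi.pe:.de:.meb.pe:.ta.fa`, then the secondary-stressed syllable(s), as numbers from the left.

Parse right to left into trochaic (ˈσσ) feet: te (ˈblus.bi) (ˈpe:.de:) (ˈmeb.pe:) (ˈta.fa). Syllable 1 is left unfooted.
Foot heads (stressed positions): 2, 4, 6, 8.
End Rule Rightmost: primary stress on the rightmost head = syllable 8.
Secondary stress on 2, 4, 6: te.ˌblus.bi.ˌpe:.de:.ˌmeb.pe:.ˈta.fa.

primary 8, secondary 2, 4, 6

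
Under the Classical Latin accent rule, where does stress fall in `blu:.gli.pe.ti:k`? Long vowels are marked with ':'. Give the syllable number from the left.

2

Classical Latin: stress the penult if heavy (long vowel or closed), else the antepenult.
Weights: 2 gli L, 3 pe L, 4 ti:k H.
The penult (syllable 3, pe) is light, so stress falls on the antepenult (syllable 2, gli).
Stress on syllable 2: blu:.ˈgli.pe.ti:k.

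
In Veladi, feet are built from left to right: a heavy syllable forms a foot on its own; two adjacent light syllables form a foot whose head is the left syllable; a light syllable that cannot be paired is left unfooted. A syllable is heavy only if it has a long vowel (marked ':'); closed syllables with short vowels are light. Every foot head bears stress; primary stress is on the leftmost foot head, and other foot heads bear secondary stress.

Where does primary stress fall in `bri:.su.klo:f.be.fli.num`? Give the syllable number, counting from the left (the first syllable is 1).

1

Weights: 1 bri: H, 2 su L, 3 klo:f H, 4 be L, 5 fli L, 6 num L.
Parse left to right (heavy = foot alone; LL = one foot; stranded L unfooted): (ˈbri:) su (ˈklo:f) (ˈbe.fli) num.
Foot heads: 1, 3, 4.
Primary stress on the leftmost head = syllable 1.
Primary stress: syllable 1 → ˈbri:.su.klo:f.be.fli.num.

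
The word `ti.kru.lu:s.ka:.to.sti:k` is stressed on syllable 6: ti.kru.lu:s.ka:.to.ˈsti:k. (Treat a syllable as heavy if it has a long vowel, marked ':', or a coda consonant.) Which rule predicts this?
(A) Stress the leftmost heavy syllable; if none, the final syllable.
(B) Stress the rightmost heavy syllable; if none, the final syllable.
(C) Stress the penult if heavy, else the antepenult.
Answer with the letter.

Rule A → syllable 3 (observed: 6).
Rule B → syllable 6 ✓.
Rule C → syllable 4 (observed: 6).

B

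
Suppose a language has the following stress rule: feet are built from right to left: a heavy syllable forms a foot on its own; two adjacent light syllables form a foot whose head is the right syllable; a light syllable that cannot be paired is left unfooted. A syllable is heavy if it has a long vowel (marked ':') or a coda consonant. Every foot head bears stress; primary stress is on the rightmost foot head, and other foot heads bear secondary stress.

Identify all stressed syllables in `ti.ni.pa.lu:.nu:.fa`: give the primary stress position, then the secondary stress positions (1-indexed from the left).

primary 5, secondary 3, 4

Weights: 1 ti L, 2 ni L, 3 pa L, 4 lu: H, 5 nu: H, 6 fa L.
Parse right to left (heavy = foot alone; LL = one foot; stranded L unfooted): ti (ni.ˈpa) (ˈlu:) (ˈnu:) fa.
Foot heads: 3, 4, 5.
Primary stress on the rightmost head = syllable 5.
Secondary stress on 3, 4: ti.ni.ˌpa.ˌlu:.ˈnu:.fa.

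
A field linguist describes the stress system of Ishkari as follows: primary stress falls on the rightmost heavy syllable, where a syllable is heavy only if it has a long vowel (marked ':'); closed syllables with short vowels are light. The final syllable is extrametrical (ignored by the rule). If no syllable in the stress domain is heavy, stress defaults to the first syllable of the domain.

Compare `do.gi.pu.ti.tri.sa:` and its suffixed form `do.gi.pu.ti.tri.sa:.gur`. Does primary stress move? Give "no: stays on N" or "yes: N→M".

yes: 1→6

Base `do.gi.pu.ti.tri.sa:` (6 syllables):
  The final syllable (6, sa:) is extrametrical; the stress domain is syllables 1–5.
  Weights: 1 do L, 2 gi L, 3 pu L, 4 ti L, 5 tri L.
  No heavy syllable in the domain; default to the first syllable of the domain = syllable 1.
  → primary stress on syllable 1.
Suffixed `do.gi.pu.ti.tri.sa:.gur` (7 syllables):
  The final syllable (7, gur) is extrametrical; the stress domain is syllables 1–6.
  Weights: 1 do L, 2 gi L, 3 pu L, 4 ti L, 5 tri L, 6 sa: H.
  Heavy syllables in the domain: 6. The rightmost is syllable 6 (sa:).
  → primary stress on syllable 6.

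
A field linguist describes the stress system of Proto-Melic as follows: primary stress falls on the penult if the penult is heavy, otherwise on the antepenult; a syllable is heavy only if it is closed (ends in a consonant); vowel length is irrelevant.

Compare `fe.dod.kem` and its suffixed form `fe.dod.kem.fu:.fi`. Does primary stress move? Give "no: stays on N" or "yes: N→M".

Base `fe.dod.kem` (3 syllables):
  Weights: 1 fe L, 2 dod H, 3 kem H.
  The penult (syllable 2, dod) is heavy, so it takes stress.
  → primary stress on syllable 2.
Suffixed `fe.dod.kem.fu:.fi` (5 syllables):
  Weights: 3 kem H, 4 fu: L, 5 fi L.
  The penult (syllable 4, fu:) is light, so stress falls on the antepenult (syllable 3, kem).
  → primary stress on syllable 3.

yes: 2→3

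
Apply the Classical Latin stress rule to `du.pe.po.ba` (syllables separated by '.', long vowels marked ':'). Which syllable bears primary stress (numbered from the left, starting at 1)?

2

Classical Latin: stress the penult if heavy (long vowel or closed), else the antepenult.
Weights: 2 pe L, 3 po L, 4 ba L.
The penult (syllable 3, po) is light, so stress falls on the antepenult (syllable 2, pe).
Stress on syllable 2: du.ˈpe.po.ba.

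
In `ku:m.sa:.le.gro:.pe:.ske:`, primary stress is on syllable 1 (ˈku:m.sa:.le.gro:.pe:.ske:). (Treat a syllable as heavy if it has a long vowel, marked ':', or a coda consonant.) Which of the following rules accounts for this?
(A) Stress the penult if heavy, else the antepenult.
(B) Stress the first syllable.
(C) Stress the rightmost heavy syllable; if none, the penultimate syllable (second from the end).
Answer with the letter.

B

Rule A → syllable 5 (observed: 1).
Rule B → syllable 1 ✓.
Rule C → syllable 6 (observed: 1).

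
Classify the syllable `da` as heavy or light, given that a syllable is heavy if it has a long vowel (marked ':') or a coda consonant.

light

`da`: short vowel, open (no coda). Short vowel, open → light.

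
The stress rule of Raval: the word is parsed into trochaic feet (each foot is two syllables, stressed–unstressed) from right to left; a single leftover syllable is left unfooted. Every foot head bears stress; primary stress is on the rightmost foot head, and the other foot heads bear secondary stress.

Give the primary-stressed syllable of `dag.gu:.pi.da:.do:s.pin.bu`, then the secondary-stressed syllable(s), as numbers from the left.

Parse right to left into trochaic (ˈσσ) feet: dag (ˈgu:.pi) (ˈda:.do:s) (ˈpin.bu). Syllable 1 is left unfooted.
Foot heads (stressed positions): 2, 4, 6.
End Rule Rightmost: primary stress on the rightmost head = syllable 6.
Secondary stress on 2, 4: dag.ˌgu:.pi.ˌda:.do:s.ˈpin.bu.

primary 6, secondary 2, 4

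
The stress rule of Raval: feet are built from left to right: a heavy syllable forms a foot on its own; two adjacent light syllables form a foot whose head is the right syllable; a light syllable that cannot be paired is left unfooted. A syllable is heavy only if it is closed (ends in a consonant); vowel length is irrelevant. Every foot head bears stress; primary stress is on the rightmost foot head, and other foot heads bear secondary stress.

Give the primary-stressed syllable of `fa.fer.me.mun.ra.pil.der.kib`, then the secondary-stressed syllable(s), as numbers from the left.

Weights: 1 fa L, 2 fer H, 3 me L, 4 mun H, 5 ra L, 6 pil H, 7 der H, 8 kib H.
Parse left to right (heavy = foot alone; LL = one foot; stranded L unfooted): fa (ˈfer) me (ˈmun) ra (ˈpil) (ˈder) (ˈkib).
Foot heads: 2, 4, 6, 7, 8.
Primary stress on the rightmost head = syllable 8.
Secondary stress on 2, 4, 6, 7: fa.ˌfer.me.ˌmun.ra.ˌpil.ˌder.ˈkib.

primary 8, secondary 2, 4, 6, 7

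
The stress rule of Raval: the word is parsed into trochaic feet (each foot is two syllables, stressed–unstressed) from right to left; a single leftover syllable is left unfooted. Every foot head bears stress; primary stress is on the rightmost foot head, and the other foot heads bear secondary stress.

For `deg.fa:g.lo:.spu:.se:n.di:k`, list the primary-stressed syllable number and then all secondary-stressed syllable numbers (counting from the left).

primary 5, secondary 1, 3

Parse right to left into trochaic (ˈσσ) feet: (ˈdeg.fa:g) (ˈlo:.spu:) (ˈse:n.di:k).
Foot heads (stressed positions): 1, 3, 5.
End Rule Rightmost: primary stress on the rightmost head = syllable 5.
Secondary stress on 1, 3: ˌdeg.fa:g.ˌlo:.spu:.ˈse:n.di:k.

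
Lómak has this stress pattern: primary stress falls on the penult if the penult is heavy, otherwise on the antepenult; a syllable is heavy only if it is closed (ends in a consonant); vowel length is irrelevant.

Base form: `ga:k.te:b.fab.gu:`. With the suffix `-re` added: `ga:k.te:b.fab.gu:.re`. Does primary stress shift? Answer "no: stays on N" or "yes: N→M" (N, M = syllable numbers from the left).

Base `ga:k.te:b.fab.gu:` (4 syllables):
  Weights: 2 te:b H, 3 fab H, 4 gu: L.
  The penult (syllable 3, fab) is heavy, so it takes stress.
  → primary stress on syllable 3.
Suffixed `ga:k.te:b.fab.gu:.re` (5 syllables):
  Weights: 3 fab H, 4 gu: L, 5 re L.
  The penult (syllable 4, gu:) is light, so stress falls on the antepenult (syllable 3, fab).
  → primary stress on syllable 3.

no: stays on 3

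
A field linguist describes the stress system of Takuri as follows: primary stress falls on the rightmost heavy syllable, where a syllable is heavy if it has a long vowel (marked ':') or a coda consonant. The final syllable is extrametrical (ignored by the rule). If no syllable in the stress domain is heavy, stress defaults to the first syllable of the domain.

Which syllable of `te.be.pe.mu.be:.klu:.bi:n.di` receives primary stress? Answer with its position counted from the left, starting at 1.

The final syllable (8, di) is extrametrical; the stress domain is syllables 1–7.
Weights: 1 te L, 2 be L, 3 pe L, 4 mu L, 5 be: H, 6 klu: H, 7 bi:n H.
Heavy syllables in the domain: 5, 6, 7. The rightmost is syllable 7 (bi:n).
Primary stress: syllable 7 → te.be.pe.mu.be:.klu:.ˈbi:n.di.

7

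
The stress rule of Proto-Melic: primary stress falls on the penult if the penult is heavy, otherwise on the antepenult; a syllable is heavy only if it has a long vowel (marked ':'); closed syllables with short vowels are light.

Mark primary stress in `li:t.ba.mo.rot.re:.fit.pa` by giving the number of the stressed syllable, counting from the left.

Weights: 5 re: H, 6 fit L, 7 pa L.
The penult (syllable 6, fit) is light, so stress falls on the antepenult (syllable 5, re:).
Primary stress: syllable 5 → li:t.ba.mo.rot.ˈre:.fit.pa.

5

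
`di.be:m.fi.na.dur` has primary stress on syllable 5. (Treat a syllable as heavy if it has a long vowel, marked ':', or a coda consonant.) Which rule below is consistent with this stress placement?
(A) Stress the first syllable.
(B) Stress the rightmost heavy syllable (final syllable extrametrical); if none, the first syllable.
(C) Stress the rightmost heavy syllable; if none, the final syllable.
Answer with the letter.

C

Rule A → syllable 1 (observed: 5).
Rule B → syllable 2 (observed: 5).
Rule C → syllable 5 ✓.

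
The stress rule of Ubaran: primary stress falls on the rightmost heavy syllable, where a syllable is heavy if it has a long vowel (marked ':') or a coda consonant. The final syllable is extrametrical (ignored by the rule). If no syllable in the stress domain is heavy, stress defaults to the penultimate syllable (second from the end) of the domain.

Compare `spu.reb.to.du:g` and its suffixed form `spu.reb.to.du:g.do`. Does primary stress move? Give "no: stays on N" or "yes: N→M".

yes: 2→4

Base `spu.reb.to.du:g` (4 syllables):
  The final syllable (4, du:g) is extrametrical; the stress domain is syllables 1–3.
  Weights: 1 spu L, 2 reb H, 3 to L.
  Heavy syllables in the domain: 2. The rightmost is syllable 2 (reb).
  → primary stress on syllable 2.
Suffixed `spu.reb.to.du:g.do` (5 syllables):
  The final syllable (5, do) is extrametrical; the stress domain is syllables 1–4.
  Weights: 1 spu L, 2 reb H, 3 to L, 4 du:g H.
  Heavy syllables in the domain: 2, 4. The rightmost is syllable 4 (du:g).
  → primary stress on syllable 4.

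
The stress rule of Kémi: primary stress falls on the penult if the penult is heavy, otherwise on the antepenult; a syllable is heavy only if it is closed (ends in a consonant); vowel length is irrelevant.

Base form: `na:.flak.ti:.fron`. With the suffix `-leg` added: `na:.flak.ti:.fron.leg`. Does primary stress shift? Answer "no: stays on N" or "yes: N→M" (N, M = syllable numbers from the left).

yes: 2→4

Base `na:.flak.ti:.fron` (4 syllables):
  Weights: 2 flak H, 3 ti: L, 4 fron H.
  The penult (syllable 3, ti:) is light, so stress falls on the antepenult (syllable 2, flak).
  → primary stress on syllable 2.
Suffixed `na:.flak.ti:.fron.leg` (5 syllables):
  Weights: 3 ti: L, 4 fron H, 5 leg H.
  The penult (syllable 4, fron) is heavy, so it takes stress.
  → primary stress on syllable 4.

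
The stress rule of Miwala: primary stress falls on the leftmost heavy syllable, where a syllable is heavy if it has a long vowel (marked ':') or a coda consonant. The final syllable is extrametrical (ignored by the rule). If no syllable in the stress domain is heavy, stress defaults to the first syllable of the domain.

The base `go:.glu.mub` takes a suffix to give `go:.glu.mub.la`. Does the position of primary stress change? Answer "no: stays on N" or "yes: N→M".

no: stays on 1

Base `go:.glu.mub` (3 syllables):
  The final syllable (3, mub) is extrametrical; the stress domain is syllables 1–2.
  Weights: 1 go: H, 2 glu L.
  Heavy syllables in the domain: 1. The leftmost is syllable 1 (go:).
  → primary stress on syllable 1.
Suffixed `go:.glu.mub.la` (4 syllables):
  The final syllable (4, la) is extrametrical; the stress domain is syllables 1–3.
  Weights: 1 go: H, 2 glu L, 3 mub H.
  Heavy syllables in the domain: 1, 3. The leftmost is syllable 1 (go:).
  → primary stress on syllable 1.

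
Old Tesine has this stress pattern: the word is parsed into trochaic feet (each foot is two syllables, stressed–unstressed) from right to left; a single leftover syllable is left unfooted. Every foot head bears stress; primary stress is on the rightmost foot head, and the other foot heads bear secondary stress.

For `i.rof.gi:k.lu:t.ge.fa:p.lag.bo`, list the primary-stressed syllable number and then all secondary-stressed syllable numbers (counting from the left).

primary 7, secondary 1, 3, 5

Parse right to left into trochaic (ˈσσ) feet: (ˈi.rof) (ˈgi:k.lu:t) (ˈge.fa:p) (ˈlag.bo).
Foot heads (stressed positions): 1, 3, 5, 7.
End Rule Rightmost: primary stress on the rightmost head = syllable 7.
Secondary stress on 1, 3, 5: ˌi.rof.ˌgi:k.lu:t.ˌge.fa:p.ˈlag.bo.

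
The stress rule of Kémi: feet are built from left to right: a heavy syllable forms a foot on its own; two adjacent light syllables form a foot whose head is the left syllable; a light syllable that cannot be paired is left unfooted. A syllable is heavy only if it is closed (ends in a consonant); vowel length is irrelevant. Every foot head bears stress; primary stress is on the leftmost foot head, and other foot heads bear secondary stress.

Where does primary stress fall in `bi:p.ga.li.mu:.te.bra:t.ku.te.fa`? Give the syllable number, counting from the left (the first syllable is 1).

Weights: 1 bi:p H, 2 ga L, 3 li L, 4 mu: L, 5 te L, 6 bra:t H, 7 ku L, 8 te L, 9 fa L.
Parse left to right (heavy = foot alone; LL = one foot; stranded L unfooted): (ˈbi:p) (ˈga.li) (ˈmu:.te) (ˈbra:t) (ˈku.te) fa.
Foot heads: 1, 2, 4, 6, 7.
Primary stress on the leftmost head = syllable 1.
Primary stress: syllable 1 → ˈbi:p.ga.li.mu:.te.bra:t.ku.te.fa.

1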